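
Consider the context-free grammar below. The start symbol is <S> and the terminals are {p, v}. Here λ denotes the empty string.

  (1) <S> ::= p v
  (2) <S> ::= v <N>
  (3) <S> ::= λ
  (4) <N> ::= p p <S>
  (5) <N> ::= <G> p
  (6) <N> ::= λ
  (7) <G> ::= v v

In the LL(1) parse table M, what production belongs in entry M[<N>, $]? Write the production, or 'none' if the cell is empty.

<N> ::= λ

FIRST(<S>) = {λ, p, v}
FIRST(<G>) = {v}
FIRST(<N>) = {λ, p, v}  (via <G> p)
FOLLOW(<S>) includes $ since <S> is the start symbol.
FOLLOW(<S>): in <N>::=p p <S>, the suffix after <S> is empty, so FOLLOW(<S>) ⊇ FOLLOW(<N>) = {$}. Thus FOLLOW(<S>) = {$}.
FOLLOW(<N>): in <S>::=v <N>, the suffix after <N> is empty, so FOLLOW(<N>) ⊇ FOLLOW(<S>) = {$}. Thus FOLLOW(<N>) = {$}.
For <N> ::= p p <S>: FIRST(p p <S>) = {p}, so it goes in M[<N>, t] for t ∈ {p}.
For <N> ::= <G> p: FIRST(<G> p) = {v}, so it goes in M[<N>, t] for t ∈ {v}.
For <N> ::= λ: FIRST(λ) = {λ}, so it goes in M[<N>, t] for t ∈ {}; since λ ∈ FIRST, also for every t ∈ FOLLOW(<N>) = {$}.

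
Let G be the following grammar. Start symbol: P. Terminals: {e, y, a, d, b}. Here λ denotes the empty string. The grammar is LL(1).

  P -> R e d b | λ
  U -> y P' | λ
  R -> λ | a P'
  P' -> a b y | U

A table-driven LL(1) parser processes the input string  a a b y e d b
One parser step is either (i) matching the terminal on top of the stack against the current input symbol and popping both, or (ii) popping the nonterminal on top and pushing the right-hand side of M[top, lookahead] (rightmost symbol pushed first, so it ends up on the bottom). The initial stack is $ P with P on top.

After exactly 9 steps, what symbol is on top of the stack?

step 1: stack=$ P  input=a a b y e d b $  — expand P -> R e d b
step 2: stack=$ b d e R  input=a a b y e d b $  — expand R -> a P'
step 3: stack=$ b d e P' a  input=a a b y e d b $  — match a
step 4: stack=$ b d e P'  input=a b y e d b $  — expand P' -> a b y
step 5: stack=$ b d e y b a  input=a b y e d b $  — match a
step 6: stack=$ b d e y b  input=b y e d b $  — match b
step 7: stack=$ b d e y  input=y e d b $  — match y
step 8: stack=$ b d e  input=e d b $  — match e
step 9: stack=$ b d  input=d b $  — match d
Stack after step 9: $ b (top = b).

b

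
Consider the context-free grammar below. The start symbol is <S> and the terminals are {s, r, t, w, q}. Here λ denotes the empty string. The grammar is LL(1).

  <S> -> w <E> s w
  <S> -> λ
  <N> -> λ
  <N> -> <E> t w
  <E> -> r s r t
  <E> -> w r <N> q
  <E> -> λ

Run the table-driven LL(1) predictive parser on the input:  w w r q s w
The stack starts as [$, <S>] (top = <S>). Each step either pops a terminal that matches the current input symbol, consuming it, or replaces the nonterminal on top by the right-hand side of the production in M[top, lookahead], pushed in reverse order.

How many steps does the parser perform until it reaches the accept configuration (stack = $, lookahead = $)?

     Stack            Input          Action
  1  $ <S>            w w r q s w $  expand <S> -> w <E> s w
  2  $ w s <E> w      w w r q s w $  match w
  3  $ w s <E>        w r q s w $    expand <E> -> w r <N> q
  4  $ w s q <N> r w  w r q s w $    match w
  5  $ w s q <N> r    r q s w $      match r
  6  $ w s q <N>      q s w $        expand <N> -> λ
  7  $ w s q          q s w $        match q
  8  $ w s            s w $          match s
  9  $ w              w $            match w
Accept reached after 9 steps.

9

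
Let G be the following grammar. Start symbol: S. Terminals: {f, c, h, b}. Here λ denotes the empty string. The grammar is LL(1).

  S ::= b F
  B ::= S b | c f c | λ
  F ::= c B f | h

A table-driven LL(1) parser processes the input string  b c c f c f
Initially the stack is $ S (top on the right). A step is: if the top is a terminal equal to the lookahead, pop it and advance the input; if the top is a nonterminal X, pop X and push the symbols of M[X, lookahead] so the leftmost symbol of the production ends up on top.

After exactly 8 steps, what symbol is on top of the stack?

f

     Stack      Input          Action
  1  $ S        b c c f c f $  expand S ::= b F
  2  $ F b      b c c f c f $  match b
  3  $ F        c c f c f $    expand F ::= c B f
  4  $ f B c    c c f c f $    match c
  5  $ f B      c f c f $      expand B ::= c f c
  6  $ f c f c  c f c f $      match c
  7  $ f c f    f c f $        match f
  8  $ f c      c f $          match c
Stack after step 8: $ f (top = f).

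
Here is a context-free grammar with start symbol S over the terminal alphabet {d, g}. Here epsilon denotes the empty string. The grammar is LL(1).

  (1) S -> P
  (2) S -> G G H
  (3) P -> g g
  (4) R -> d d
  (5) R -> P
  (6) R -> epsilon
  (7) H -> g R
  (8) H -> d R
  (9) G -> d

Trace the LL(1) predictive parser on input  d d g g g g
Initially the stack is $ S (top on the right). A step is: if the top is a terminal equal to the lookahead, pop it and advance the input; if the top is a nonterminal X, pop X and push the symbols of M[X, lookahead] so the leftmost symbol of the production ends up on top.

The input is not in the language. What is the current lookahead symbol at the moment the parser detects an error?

g

step 1: stack=$ S  input=d d g g g g $  — expand S -> G G H
step 2: stack=$ H G G  input=d d g g g g $  — expand G -> d
step 3: stack=$ H G d  input=d d g g g g $  — match d
step 4: stack=$ H G  input=d g g g g $  — expand G -> d
step 5: stack=$ H d  input=d g g g g $  — match d
step 6: stack=$ H  input=g g g g $  — expand H -> g R
step 7: stack=$ R g  input=g g g g $  — match g
step 8: stack=$ R  input=g g g $  — expand R -> P
step 9: stack=$ P  input=g g g $  — expand P -> g g
step 10: stack=$ g g  input=g g g $  — match g
step 11: stack=$ g  input=g g $  — match g
step 12: stack=$  input=g $  — error: stack empty but input remains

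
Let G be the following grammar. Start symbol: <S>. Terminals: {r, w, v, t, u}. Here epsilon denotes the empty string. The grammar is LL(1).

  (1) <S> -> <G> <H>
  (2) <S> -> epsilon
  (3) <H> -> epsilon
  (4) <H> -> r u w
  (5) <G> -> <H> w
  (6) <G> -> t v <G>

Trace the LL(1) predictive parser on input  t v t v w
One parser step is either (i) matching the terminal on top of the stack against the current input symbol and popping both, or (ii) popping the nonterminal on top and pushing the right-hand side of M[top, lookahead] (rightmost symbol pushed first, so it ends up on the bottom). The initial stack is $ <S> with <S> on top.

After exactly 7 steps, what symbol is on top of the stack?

<G>

step 1: stack=$ <S>  input=t v t v w $  — expand <S> -> <G> <H>
step 2: stack=$ <H> <G>  input=t v t v w $  — expand <G> -> t v <G>
step 3: stack=$ <H> <G> v t  input=t v t v w $  — match t
step 4: stack=$ <H> <G> v  input=v t v w $  — match v
step 5: stack=$ <H> <G>  input=t v w $  — expand <G> -> t v <G>
step 6: stack=$ <H> <G> v t  input=t v w $  — match t
step 7: stack=$ <H> <G> v  input=v w $  — match v
Stack after step 7: $ <H> <G> (top = <G>).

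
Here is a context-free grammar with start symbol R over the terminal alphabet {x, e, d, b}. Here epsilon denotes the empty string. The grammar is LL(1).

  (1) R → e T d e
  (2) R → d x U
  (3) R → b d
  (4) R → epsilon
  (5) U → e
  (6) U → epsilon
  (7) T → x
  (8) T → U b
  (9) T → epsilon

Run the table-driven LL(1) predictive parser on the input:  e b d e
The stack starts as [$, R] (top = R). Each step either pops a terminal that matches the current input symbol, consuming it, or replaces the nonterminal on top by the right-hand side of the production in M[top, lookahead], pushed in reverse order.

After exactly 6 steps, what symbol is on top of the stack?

e

     Stack      Input      Action
  1  $ R        e b d e $  expand R → e T d e
  2  $ e d T e  e b d e $  match e
  3  $ e d T    b d e $    expand T → U b
  4  $ e d b U  b d e $    expand U → epsilon
  5  $ e d b    b d e $    match b
  6  $ e d      d e $      match d
Stack after step 6: $ e (top = e).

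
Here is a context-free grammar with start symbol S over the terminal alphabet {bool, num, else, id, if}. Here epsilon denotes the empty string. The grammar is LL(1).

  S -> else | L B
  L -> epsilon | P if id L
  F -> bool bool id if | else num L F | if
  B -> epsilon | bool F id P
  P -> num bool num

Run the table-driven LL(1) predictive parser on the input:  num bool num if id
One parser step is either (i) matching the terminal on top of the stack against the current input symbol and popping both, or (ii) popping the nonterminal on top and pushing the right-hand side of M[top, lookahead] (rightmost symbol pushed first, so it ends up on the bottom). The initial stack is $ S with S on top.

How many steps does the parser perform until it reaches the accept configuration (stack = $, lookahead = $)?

10

step 1: stack=$ S  input=num bool num if id $  — expand S -> L B
step 2: stack=$ B L  input=num bool num if id $  — expand L -> P if id L
step 3: stack=$ B L id if P  input=num bool num if id $  — expand P -> num bool num
step 4: stack=$ B L id if num bool num  input=num bool num if id $  — match num
step 5: stack=$ B L id if num bool  input=bool num if id $  — match bool
step 6: stack=$ B L id if num  input=num if id $  — match num
step 7: stack=$ B L id if  input=if id $  — match if
step 8: stack=$ B L id  input=id $  — match id
step 9: stack=$ B L  input=$  — expand L -> epsilon
step 10: stack=$ B  input=$  — expand B -> epsilon
Accept reached after 10 steps.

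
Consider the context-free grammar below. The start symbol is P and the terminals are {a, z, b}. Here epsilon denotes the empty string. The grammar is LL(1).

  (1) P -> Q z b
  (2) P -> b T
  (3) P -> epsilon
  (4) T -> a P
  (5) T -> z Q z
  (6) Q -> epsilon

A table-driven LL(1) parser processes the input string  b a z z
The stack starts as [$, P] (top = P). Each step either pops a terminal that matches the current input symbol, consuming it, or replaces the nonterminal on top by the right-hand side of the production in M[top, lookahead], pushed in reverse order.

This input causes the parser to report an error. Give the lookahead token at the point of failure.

step 1: stack=$ P  input=b a z z $  — expand P -> b T
step 2: stack=$ T b  input=b a z z $  — match b
step 3: stack=$ T  input=a z z $  — expand T -> a P
step 4: stack=$ P a  input=a z z $  — match a
step 5: stack=$ P  input=z z $  — expand P -> Q z b
step 6: stack=$ b z Q  input=z z $  — expand Q -> epsilon
step 7: stack=$ b z  input=z z $  — match z
step 8: stack=$ b  input=z $  — error: top is terminal b but lookahead is z

z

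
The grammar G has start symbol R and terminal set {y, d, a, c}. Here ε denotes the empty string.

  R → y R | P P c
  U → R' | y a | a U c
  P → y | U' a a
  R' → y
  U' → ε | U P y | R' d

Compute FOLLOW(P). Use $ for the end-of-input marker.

FIRST(R') = {y}
FIRST(U) = {a, y}  (via R')
FIRST(U') = {ε, a, y}  (via U P y, R' d)
FIRST(P) = {a, y}  (via U' a a)
FIRST(R) = {a, y}  (via P P c)
FOLLOW(R) includes $ since R is the start symbol.
FOLLOW(R): in R→y R, the suffix after R is empty (adds nothing new). Thus FOLLOW(R) = {$}.
FOLLOW(U): in U→a U c, U is followed by c with FIRST {c}; in U'→U P y, U is followed by P y with FIRST {a, y}. Thus FOLLOW(U) = {a, c, y}.
FOLLOW(P): in R→P P c (occurrence 1), P is followed by P c with FIRST {a, y}; in R→P P c (occurrence 2), P is followed by c with FIRST {c}; in U'→U P y, P is followed by y with FIRST {y}. Thus FOLLOW(P) = {a, c, y}.
FOLLOW(R'): in U→R', the suffix after R' is empty, so FOLLOW(R') ⊇ FOLLOW(U) = {a, c, y}; in U'→R' d, R' is followed by d with FIRST {d}. Thus FOLLOW(R') = {a, c, d, y}.
FOLLOW(U'): in P→U' a a, U' is followed by a a with FIRST {a}. Thus FOLLOW(U') = {a}.

{a, c, y}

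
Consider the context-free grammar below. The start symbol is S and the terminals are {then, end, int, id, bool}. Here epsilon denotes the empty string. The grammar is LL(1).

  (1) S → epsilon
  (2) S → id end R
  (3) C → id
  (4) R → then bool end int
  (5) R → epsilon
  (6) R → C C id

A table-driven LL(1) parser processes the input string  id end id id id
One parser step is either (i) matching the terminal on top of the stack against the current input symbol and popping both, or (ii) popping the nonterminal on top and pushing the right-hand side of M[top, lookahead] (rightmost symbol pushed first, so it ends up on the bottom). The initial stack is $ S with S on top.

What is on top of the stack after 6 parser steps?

C

     Stack       Input              Action
  1  $ S         id end id id id $  expand S → id end R
  2  $ R end id  id end id id id $  match id
  3  $ R end     end id id id $     match end
  4  $ R         id id id $         expand R → C C id
  5  $ id C C    id id id $         expand C → id
  6  $ id C id   id id id $         match id
Stack after step 6: $ id C (top = C).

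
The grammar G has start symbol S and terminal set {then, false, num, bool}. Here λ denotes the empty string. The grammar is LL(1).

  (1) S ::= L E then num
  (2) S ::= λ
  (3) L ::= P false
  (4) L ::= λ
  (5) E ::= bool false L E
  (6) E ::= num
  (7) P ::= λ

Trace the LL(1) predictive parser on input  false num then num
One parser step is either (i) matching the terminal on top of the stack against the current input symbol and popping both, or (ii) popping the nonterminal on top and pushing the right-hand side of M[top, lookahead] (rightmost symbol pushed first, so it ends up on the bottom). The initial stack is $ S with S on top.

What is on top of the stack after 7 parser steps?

     Stack                 Input                 Action
  1  $ S                   false num then num $  expand S ::= L E then num
  2  $ num then E L        false num then num $  expand L ::= P false
  3  $ num then E false P  false num then num $  expand P ::= λ
  4  $ num then E false    false num then num $  match false
  5  $ num then E          num then num $        expand E ::= num
  6  $ num then num        num then num $        match num
  7  $ num then            then num $            match then
Stack after step 7: $ num (top = num).

num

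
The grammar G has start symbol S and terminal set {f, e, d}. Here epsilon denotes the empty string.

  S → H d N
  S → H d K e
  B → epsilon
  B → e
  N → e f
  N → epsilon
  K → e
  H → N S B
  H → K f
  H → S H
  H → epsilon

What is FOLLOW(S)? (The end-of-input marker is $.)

FIRST(B): from B→epsilon we get {epsilon}; from B→e we get {e}. So FIRST(B) = {epsilon, e}.
FIRST(N): from N→e f we get {e}; from N→epsilon we get {epsilon}. So FIRST(N) = {epsilon, e}.
FIRST(K): from K→e we get {e}. So FIRST(K) = {e}.
FIRST(S): from S→H d N we get {d, e}; from S→H d K e we get {d, e}. So FIRST(S) = {d, e}.
FIRST(H): from H→N S B we get {d, e}; from H→K f we get {e}; from H→S H we get {d, e}; from H→epsilon we get {epsilon}. So FIRST(H) = {epsilon, d, e}.
FOLLOW(S) includes $ since S is the start symbol.
FOLLOW(K): in S→H d K e, K is followed by e with FIRST {e}; in H→K f, K is followed by f with FIRST {f}. Thus FOLLOW(K) = {e, f}.
FOLLOW(H): in S→H d N, H is followed by d N with FIRST {d}; in S→H d K e, H is followed by d K e with FIRST {d}; in H→S H, the suffix after H is empty (adds nothing new). Thus FOLLOW(H) = {d}.
FOLLOW(S): in H→N S B, S is followed by B with FIRST {epsilon, e}; in H→N S B, the suffix after S is nullable, so FOLLOW(S) ⊇ FOLLOW(H) = {d}; in H→S H, S is followed by H with FIRST {epsilon, d, e}; in H→S H, the suffix after S is nullable, so FOLLOW(S) ⊇ FOLLOW(H) = {d}. Thus FOLLOW(S) = {$, d, e}.
FOLLOW(B): in H→N S B, the suffix after B is empty, so FOLLOW(B) ⊇ FOLLOW(H) = {d}. Thus FOLLOW(B) = {d}.
FOLLOW(N): in S→H d N, the suffix after N is empty, so FOLLOW(N) ⊇ FOLLOW(S) = {$, d, e}; in H→N S B, N is followed by S B with FIRST {d, e}. Thus FOLLOW(N) = {$, d, e}.

{$, d, e}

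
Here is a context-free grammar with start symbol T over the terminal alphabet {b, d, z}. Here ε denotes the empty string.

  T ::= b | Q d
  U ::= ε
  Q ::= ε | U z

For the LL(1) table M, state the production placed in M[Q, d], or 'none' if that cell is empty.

FIRST(U): from U::=ε we get {ε}. So FIRST(U) = {ε}.
FIRST(Q): from Q::=ε we get {ε}; from Q::=U z we get {z}. So FIRST(Q) = {ε, z}.
FIRST(T): from T::=b we get {b}; from T::=Q d we get {d, z}. So FIRST(T) = {b, d, z}.
FOLLOW(T) includes $ since T is the start symbol.
FOLLOW(Q): in T::=Q d, Q is followed by d with FIRST {d}. Thus FOLLOW(Q) = {d}.
For Q ::= ε: FIRST(ε) = {ε}, so it goes in M[Q, t] for t ∈ {}; since ε ∈ FIRST, also for every t ∈ FOLLOW(Q) = {d}.
For Q ::= U z: FIRST(U z) = {z}, so it goes in M[Q, t] for t ∈ {z}.

Q ::= ε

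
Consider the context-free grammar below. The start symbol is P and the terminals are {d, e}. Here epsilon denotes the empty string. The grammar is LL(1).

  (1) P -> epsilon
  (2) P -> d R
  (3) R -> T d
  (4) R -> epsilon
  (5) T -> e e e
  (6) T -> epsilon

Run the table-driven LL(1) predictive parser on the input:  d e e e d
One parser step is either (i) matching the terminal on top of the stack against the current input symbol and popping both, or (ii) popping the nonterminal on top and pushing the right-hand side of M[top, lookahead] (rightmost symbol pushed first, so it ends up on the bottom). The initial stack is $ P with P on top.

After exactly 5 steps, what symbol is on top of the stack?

step 1: stack=$ P  input=d e e e d $  — expand P -> d R
step 2: stack=$ R d  input=d e e e d $  — match d
step 3: stack=$ R  input=e e e d $  — expand R -> T d
step 4: stack=$ d T  input=e e e d $  — expand T -> e e e
step 5: stack=$ d e e e  input=e e e d $  — match e
Stack after step 5: $ d e e (top = e).

e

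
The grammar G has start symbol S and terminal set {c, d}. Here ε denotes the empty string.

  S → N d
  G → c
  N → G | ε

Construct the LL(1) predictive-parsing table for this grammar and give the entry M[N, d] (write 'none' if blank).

N → ε

FIRST(G) = {c}
FIRST(N) = {ε, c}  (via G)
FIRST(S) = {c, d}  (via N d)
FOLLOW(S) includes $ since S is the start symbol.
FOLLOW(N): in S→N d, N is followed by d with FIRST {d}. Thus FOLLOW(N) = {d}.
For N → G: FIRST(G) = {c}, so it goes in M[N, t] for t ∈ {c}.
For N → ε: FIRST(ε) = {ε}, so it goes in M[N, t] for t ∈ {}; since ε ∈ FIRST, also for every t ∈ FOLLOW(N) = {d}.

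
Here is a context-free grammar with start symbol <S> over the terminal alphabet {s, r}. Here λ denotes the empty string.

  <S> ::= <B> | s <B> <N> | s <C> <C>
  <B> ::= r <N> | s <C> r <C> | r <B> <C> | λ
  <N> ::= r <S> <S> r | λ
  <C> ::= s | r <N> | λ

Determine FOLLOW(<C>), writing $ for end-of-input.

{$, r, s}

FIRST(<B>): from <B>::=r <N> we get {r}; from <B>::=s <C> r <C> we get {s}; from <B>::=r <B> <C> we get {r}; from <B>::=λ we get {λ}. So FIRST(<B>) = {λ, r, s}.
FIRST(<N>): from <N>::=r <S> <S> r we get {r}; from <N>::=λ we get {λ}. So FIRST(<N>) = {λ, r}.
FIRST(<C>): from <C>::=s we get {s}; from <C>::=r <N> we get {r}; from <C>::=λ we get {λ}. So FIRST(<C>) = {λ, r, s}.
FIRST(<S>): from <S>::=<B> we get {λ, r, s}; from <S>::=s <B> <N> we get {s}; from <S>::=s <C> <C> we get {s}. So FIRST(<S>) = {λ, r, s}.
FOLLOW(<S>) includes $ since <S> is the start symbol.
FOLLOW(<S>): in <N>::=r <S> <S> r (occurrence 1), <S> is followed by <S> r with FIRST {r, s}; in <N>::=r <S> <S> r (occurrence 2), <S> is followed by r with FIRST {r}. Thus FOLLOW(<S>) = {$, r, s}.
FOLLOW(<B>): in <S>::=<B>, the suffix after <B> is empty, so FOLLOW(<B>) ⊇ FOLLOW(<S>) = {$, r, s}; in <S>::=s <B> <N>, <B> is followed by <N> with FIRST {λ, r}; in <S>::=s <B> <N>, the suffix after <B> is nullable, so FOLLOW(<B>) ⊇ FOLLOW(<S>) = {$, r, s}; in <B>::=r <B> <C>, <B> is followed by <C> with FIRST {λ, r, s}; in <B>::=r <B> <C>, the suffix after <B> is nullable (adds nothing new). Thus FOLLOW(<B>) = {$, r, s}.
FOLLOW(<C>): in <S>::=s <C> <C> (occurrence 1), <C> is followed by <C> with FIRST {λ, r, s}; in <S>::=s <C> <C> (occurrence 1), the suffix after <C> is nullable, so FOLLOW(<C>) ⊇ FOLLOW(<S>) = {$, r, s}; in <S>::=s <C> <C> (occurrence 2), the suffix after <C> is empty, so FOLLOW(<C>) ⊇ FOLLOW(<S>) = {$, r, s}; in <B>::=s <C> r <C> (occurrence 1), <C> is followed by r <C> with FIRST {r}; in <B>::=s <C> r <C> (occurrence 2), the suffix after <C> is empty, so FOLLOW(<C>) ⊇ FOLLOW(<B>) = {$, r, s}; in <B>::=r <B> <C>, the suffix after <C> is empty, so FOLLOW(<C>) ⊇ FOLLOW(<B>) = {$, r, s}. Thus FOLLOW(<C>) = {$, r, s}.
FOLLOW(<N>): in <S>::=s <B> <N>, the suffix after <N> is empty, so FOLLOW(<N>) ⊇ FOLLOW(<S>) = {$, r, s}; in <B>::=r <N>, the suffix after <N> is empty, so FOLLOW(<N>) ⊇ FOLLOW(<B>) = {$, r, s}; in <C>::=r <N>, the suffix after <N> is empty, so FOLLOW(<N>) ⊇ FOLLOW(<C>) = {$, r, s}. Thus FOLLOW(<N>) = {$, r, s}.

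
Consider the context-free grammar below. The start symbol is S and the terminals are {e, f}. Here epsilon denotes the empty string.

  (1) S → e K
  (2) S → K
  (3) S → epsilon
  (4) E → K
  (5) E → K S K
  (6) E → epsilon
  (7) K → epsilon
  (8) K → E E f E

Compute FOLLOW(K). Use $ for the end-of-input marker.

FIRST(S): from S→e K we get {e}; from S→K we get {epsilon, e, f}; from S→epsilon we get {epsilon}. So FIRST(S) = {epsilon, e, f}.
FIRST(E): from E→K we get {epsilon, e, f}; from E→K S K we get {epsilon, e, f}; from E→epsilon we get {epsilon}. So FIRST(E) = {epsilon, e, f}.
FIRST(K): from K→epsilon we get {epsilon}; from K→E E f E we get {e, f}. So FIRST(K) = {epsilon, e, f}.
FOLLOW(S) includes $ since S is the start symbol.
FOLLOW(S): in E→K S K, S is followed by K with FIRST {epsilon, e, f}; in E→K S K, the suffix after S is nullable, so FOLLOW(S) ⊇ FOLLOW(E) = {$, e, f}. Thus FOLLOW(S) = {$, e, f}.
FOLLOW(E): in K→E E f E (occurrence 1), E is followed by E f E with FIRST {e, f}; in K→E E f E (occurrence 2), E is followed by f E with FIRST {f}; in K→E E f E (occurrence 3), the suffix after E is empty, so FOLLOW(E) ⊇ FOLLOW(K) = {$, e, f}. Thus FOLLOW(E) = {$, e, f}.
FOLLOW(K): in S→e K, the suffix after K is empty, so FOLLOW(K) ⊇ FOLLOW(S) = {$, e, f}; in S→K, the suffix after K is empty, so FOLLOW(K) ⊇ FOLLOW(S) = {$, e, f}; in E→K, the suffix after K is empty, so FOLLOW(K) ⊇ FOLLOW(E) = {$, e, f}; in E→K S K (occurrence 1), K is followed by S K with FIRST {epsilon, e, f}; in E→K S K (occurrence 1), the suffix after K is nullable, so FOLLOW(K) ⊇ FOLLOW(E) = {$, e, f}; in E→K S K (occurrence 2), the suffix after K is empty, so FOLLOW(K) ⊇ FOLLOW(E) = {$, e, f}. Thus FOLLOW(K) = {$, e, f}.

{$, e, f}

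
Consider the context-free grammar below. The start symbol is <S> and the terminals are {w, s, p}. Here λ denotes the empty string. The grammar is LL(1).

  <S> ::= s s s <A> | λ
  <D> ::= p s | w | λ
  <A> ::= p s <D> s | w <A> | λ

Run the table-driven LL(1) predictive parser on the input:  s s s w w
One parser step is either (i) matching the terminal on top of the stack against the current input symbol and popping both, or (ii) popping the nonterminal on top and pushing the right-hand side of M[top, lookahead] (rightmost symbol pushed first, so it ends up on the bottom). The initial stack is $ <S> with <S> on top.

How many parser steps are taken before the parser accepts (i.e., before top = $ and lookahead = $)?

9

     Stack        Input        Action
  1  $ <S>        s s s w w $  expand <S> ::= s s s <A>
  2  $ <A> s s s  s s s w w $  match s
  3  $ <A> s s    s s w w $    match s
  4  $ <A> s      s w w $      match s
  5  $ <A>        w w $        expand <A> ::= w <A>
  6  $ <A> w      w w $        match w
  7  $ <A>        w $          expand <A> ::= w <A>
  8  $ <A> w      w $          match w
  9  $ <A>        $            expand <A> ::= λ
Accept reached after 9 steps.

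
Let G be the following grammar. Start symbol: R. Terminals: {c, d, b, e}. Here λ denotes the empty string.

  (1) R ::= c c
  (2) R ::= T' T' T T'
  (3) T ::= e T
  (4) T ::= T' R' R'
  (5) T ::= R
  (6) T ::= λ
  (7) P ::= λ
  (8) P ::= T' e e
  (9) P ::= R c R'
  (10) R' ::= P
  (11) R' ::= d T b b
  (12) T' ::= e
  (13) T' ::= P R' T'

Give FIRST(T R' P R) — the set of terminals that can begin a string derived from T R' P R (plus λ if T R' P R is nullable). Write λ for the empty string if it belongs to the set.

{c, d, e}

FIRST(R) = {c, d, e}  (via T' T' T T')
FIRST(T) = {λ, c, d, e}  (via T' R' R', R)
FIRST(P) = {λ, c, d, e}  (via T' e e, R c R')
FIRST(R') = {λ, c, d, e}  (via P)
FIRST(T') = {c, d, e}  (via P R' T')
FIRST(T R' P R): take FIRST of each symbol in turn, carrying on past any symbol whose FIRST contains λ; result {c, d, e}.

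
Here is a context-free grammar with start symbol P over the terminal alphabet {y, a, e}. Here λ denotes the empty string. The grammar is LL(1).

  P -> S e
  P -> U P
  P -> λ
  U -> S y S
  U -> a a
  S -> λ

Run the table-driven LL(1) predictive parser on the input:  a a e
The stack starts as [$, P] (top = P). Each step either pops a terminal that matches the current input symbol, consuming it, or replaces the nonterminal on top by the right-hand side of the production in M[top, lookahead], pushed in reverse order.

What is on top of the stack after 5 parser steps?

S

step 1: stack=$ P  input=a a e $  — expand P -> U P
step 2: stack=$ P U  input=a a e $  — expand U -> a a
step 3: stack=$ P a a  input=a a e $  — match a
step 4: stack=$ P a  input=a e $  — match a
step 5: stack=$ P  input=e $  — expand P -> S e
Stack after step 5: $ e S (top = S).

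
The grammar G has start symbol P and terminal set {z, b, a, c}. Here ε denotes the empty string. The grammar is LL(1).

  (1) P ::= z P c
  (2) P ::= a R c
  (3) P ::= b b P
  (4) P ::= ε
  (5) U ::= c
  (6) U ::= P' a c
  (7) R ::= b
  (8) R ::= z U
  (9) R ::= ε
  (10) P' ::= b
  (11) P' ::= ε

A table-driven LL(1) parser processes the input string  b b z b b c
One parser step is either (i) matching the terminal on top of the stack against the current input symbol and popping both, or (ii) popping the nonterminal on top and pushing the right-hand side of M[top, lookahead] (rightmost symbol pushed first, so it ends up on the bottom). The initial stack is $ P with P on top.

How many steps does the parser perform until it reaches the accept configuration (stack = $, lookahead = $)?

      Stack      Input          Action
   1  $ P        b b z b b c $  expand P ::= b b P
   2  $ P b b    b b z b b c $  match b
   3  $ P b      b z b b c $    match b
   4  $ P        z b b c $      expand P ::= z P c
   5  $ c P z    z b b c $      match z
   6  $ c P      b b c $        expand P ::= b b P
   7  $ c P b b  b b c $        match b
   8  $ c P b    b c $          match b
   9  $ c P      c $            expand P ::= ε
  10  $ c        c $            match c
Accept reached after 10 steps.

10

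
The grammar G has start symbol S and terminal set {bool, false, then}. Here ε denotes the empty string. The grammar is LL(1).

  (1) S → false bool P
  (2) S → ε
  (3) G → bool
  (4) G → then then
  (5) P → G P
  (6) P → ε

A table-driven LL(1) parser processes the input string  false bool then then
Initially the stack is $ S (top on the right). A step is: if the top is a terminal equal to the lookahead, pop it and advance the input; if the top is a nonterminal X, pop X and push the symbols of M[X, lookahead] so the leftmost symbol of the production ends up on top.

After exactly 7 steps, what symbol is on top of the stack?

step 1: stack=$ S  input=false bool then then $  — expand S → false bool P
step 2: stack=$ P bool false  input=false bool then then $  — match false
step 3: stack=$ P bool  input=bool then then $  — match bool
step 4: stack=$ P  input=then then $  — expand P → G P
step 5: stack=$ P G  input=then then $  — expand G → then then
step 6: stack=$ P then then  input=then then $  — match then
step 7: stack=$ P then  input=then $  — match then
Stack after step 7: $ P (top = P).

P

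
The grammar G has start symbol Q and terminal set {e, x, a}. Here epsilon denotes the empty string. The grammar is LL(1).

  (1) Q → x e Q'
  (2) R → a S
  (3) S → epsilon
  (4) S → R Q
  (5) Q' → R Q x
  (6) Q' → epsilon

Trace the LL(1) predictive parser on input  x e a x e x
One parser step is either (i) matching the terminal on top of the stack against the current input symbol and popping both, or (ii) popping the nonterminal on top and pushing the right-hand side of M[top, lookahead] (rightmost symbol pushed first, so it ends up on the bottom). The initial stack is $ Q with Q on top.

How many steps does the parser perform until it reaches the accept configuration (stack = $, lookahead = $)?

12

step 1: stack=$ Q  input=x e a x e x $  — expand Q → x e Q'
step 2: stack=$ Q' e x  input=x e a x e x $  — match x
step 3: stack=$ Q' e  input=e a x e x $  — match e
step 4: stack=$ Q'  input=a x e x $  — expand Q' → R Q x
step 5: stack=$ x Q R  input=a x e x $  — expand R → a S
step 6: stack=$ x Q S a  input=a x e x $  — match a
step 7: stack=$ x Q S  input=x e x $  — expand S → epsilon
step 8: stack=$ x Q  input=x e x $  — expand Q → x e Q'
step 9: stack=$ x Q' e x  input=x e x $  — match x
step 10: stack=$ x Q' e  input=e x $  — match e
step 11: stack=$ x Q'  input=x $  — expand Q' → epsilon
step 12: stack=$ x  input=x $  — match x
Accept reached after 12 steps.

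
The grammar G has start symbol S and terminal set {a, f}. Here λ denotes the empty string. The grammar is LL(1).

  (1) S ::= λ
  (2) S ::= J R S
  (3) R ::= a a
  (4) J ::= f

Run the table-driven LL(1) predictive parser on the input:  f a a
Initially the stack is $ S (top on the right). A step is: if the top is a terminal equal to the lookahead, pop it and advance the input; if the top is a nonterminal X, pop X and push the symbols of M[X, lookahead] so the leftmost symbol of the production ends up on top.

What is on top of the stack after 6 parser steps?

S

step 1: stack=$ S  input=f a a $  — expand S ::= J R S
step 2: stack=$ S R J  input=f a a $  — expand J ::= f
step 3: stack=$ S R f  input=f a a $  — match f
step 4: stack=$ S R  input=a a $  — expand R ::= a a
step 5: stack=$ S a a  input=a a $  — match a
step 6: stack=$ S a  input=a $  — match a
Stack after step 6: $ S (top = S).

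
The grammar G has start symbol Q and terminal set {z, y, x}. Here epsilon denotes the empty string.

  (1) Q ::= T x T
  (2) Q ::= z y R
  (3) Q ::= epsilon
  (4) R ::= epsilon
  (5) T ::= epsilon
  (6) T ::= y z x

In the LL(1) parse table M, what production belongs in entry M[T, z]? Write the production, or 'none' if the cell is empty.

FIRST(R) = {epsilon}
FIRST(T) = {epsilon, y}
FIRST(Q) = {epsilon, x, y, z}  (via T x T)
FOLLOW(Q) includes $ since Q is the start symbol.
FOLLOW(Q): Q appears on no right-hand side. Thus FOLLOW(Q) = {$}.
FOLLOW(T): in Q::=T x T (occurrence 1), T is followed by x T with FIRST {x}; in Q::=T x T (occurrence 2), the suffix after T is empty, so FOLLOW(T) ⊇ FOLLOW(Q) = {$}. Thus FOLLOW(T) = {$, x}.
For T ::= epsilon: FIRST(epsilon) = {epsilon}, so it goes in M[T, t] for t ∈ {}; since epsilon ∈ FIRST, also for every t ∈ FOLLOW(T) = {$, x}.
For T ::= y z x: FIRST(y z x) = {y}, so it goes in M[T, t] for t ∈ {y}.
None of these place a production in M[T, z].

none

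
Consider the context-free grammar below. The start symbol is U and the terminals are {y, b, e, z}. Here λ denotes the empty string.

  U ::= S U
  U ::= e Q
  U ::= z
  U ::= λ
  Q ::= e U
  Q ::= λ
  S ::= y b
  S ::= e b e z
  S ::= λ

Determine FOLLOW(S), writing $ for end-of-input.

FIRST(Q): from Q::=e U we get {e}; from Q::=λ we get {λ}. So FIRST(Q) = {λ, e}.
FIRST(S): from S::=y b we get {y}; from S::=e b e z we get {e}; from S::=λ we get {λ}. So FIRST(S) = {λ, e, y}.
FIRST(U): from U::=S U we get {λ, e, y, z}; from U::=e Q we get {e}; from U::=z we get {z}; from U::=λ we get {λ}. So FIRST(U) = {λ, e, y, z}.
FOLLOW(U) includes $ since U is the start symbol.
FOLLOW(U): in U::=S U, the suffix after U is empty (adds nothing new); in Q::=e U, the suffix after U is empty, so FOLLOW(U) ⊇ FOLLOW(Q) = {$}. Thus FOLLOW(U) = {$}.
FOLLOW(Q): in U::=e Q, the suffix after Q is empty, so FOLLOW(Q) ⊇ FOLLOW(U) = {$}. Thus FOLLOW(Q) = {$}.
FOLLOW(S): in U::=S U, S is followed by U with FIRST {λ, e, y, z}; in U::=S U, the suffix after S is nullable, so FOLLOW(S) ⊇ FOLLOW(U) = {$}. Thus FOLLOW(S) = {$, e, y, z}.

{$, e, y, z}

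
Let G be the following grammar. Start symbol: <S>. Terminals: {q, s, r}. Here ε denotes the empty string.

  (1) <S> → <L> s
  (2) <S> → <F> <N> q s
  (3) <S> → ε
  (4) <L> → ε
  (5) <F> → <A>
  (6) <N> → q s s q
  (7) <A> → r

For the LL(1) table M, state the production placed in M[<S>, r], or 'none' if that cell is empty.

<S> → <F> <N> q s

FIRST(<L>): from <L>→ε we get {ε}. So FIRST(<L>) = {ε}.
FIRST(<N>): from <N>→q s s q we get {q}. So FIRST(<N>) = {q}.
FIRST(<A>): from <A>→r we get {r}. So FIRST(<A>) = {r}.
FIRST(<F>): from <F>→<A> we get {r}. So FIRST(<F>) = {r}.
FIRST(<S>): from <S>→<L> s we get {s}; from <S>→<F> <N> q s we get {r}; from <S>→ε we get {ε}. So FIRST(<S>) = {ε, r, s}.
FOLLOW(<S>) includes $ since <S> is the start symbol.
FOLLOW(<S>): <S> appears on no right-hand side. Thus FOLLOW(<S>) = {$}.
For <S> → <L> s: FIRST(<L> s) = {s}, so it goes in M[<S>, t] for t ∈ {s}.
For <S> → <F> <N> q s: FIRST(<F> <N> q s) = {r}, so it goes in M[<S>, t] for t ∈ {r}.
For <S> → ε: FIRST(ε) = {ε}, so it goes in M[<S>, t] for t ∈ {}; since ε ∈ FIRST, also for every t ∈ FOLLOW(<S>) = {$}.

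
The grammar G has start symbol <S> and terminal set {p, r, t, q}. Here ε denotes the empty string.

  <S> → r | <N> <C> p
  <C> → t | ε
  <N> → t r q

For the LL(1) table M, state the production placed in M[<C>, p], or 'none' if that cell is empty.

FIRST(<C>) = {ε, t}
FIRST(<N>) = {t}
FIRST(<S>) = {r, t}  (via <N> <C> p)
FOLLOW(<S>) includes $ since <S> is the start symbol.
FOLLOW(<C>): in <S>→<N> <C> p, <C> is followed by p with FIRST {p}. Thus FOLLOW(<C>) = {p}.
For <C> → t: FIRST(t) = {t}, so it goes in M[<C>, t] for t ∈ {t}.
For <C> → ε: FIRST(ε) = {ε}, so it goes in M[<C>, t] for t ∈ {}; since ε ∈ FIRST, also for every t ∈ FOLLOW(<C>) = {p}.

<C> → ε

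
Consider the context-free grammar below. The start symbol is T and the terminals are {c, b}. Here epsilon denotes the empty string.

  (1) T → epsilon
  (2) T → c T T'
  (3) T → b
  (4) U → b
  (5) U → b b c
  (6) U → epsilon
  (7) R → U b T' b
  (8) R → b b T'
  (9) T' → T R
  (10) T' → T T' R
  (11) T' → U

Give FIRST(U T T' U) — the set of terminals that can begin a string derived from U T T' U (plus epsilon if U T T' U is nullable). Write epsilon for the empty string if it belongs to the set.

FIRST(T): from T→epsilon we get {epsilon}; from T→c T T' we get {c}; from T→b we get {b}. So FIRST(T) = {epsilon, b, c}.
FIRST(U): from U→b we get {b}; from U→b b c we get {b}; from U→epsilon we get {epsilon}. So FIRST(U) = {epsilon, b}.
FIRST(R): from R→U b T' b we get {b}; from R→b b T' we get {b}. So FIRST(R) = {b}.
FIRST(T'): from T'→T R we get {b, c}; from T'→T T' R we get {b, c}; from T'→U we get {epsilon, b}. So FIRST(T') = {epsilon, b, c}.
FIRST(U T T' U): take FIRST of each symbol in turn, carrying on past any symbol whose FIRST contains epsilon; result {epsilon, b, c}.

{epsilon, b, c}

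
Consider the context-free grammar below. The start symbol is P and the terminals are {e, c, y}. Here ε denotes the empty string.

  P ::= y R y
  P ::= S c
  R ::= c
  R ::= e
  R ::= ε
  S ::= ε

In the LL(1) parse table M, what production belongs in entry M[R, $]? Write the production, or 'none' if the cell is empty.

none

FIRST(R) = {ε, c, e}
FIRST(S) = {ε}
FIRST(P) = {c, y}  (via S c)
FOLLOW(P) includes $ since P is the start symbol.
FOLLOW(R): in P::=y R y, R is followed by y with FIRST {y}. Thus FOLLOW(R) = {y}.
For R ::= c: FIRST(c) = {c}, so it goes in M[R, t] for t ∈ {c}.
For R ::= e: FIRST(e) = {e}, so it goes in M[R, t] for t ∈ {e}.
For R ::= ε: FIRST(ε) = {ε}, so it goes in M[R, t] for t ∈ {}; since ε ∈ FIRST, also for every t ∈ FOLLOW(R) = {y}.
None of these place a production in M[R, $].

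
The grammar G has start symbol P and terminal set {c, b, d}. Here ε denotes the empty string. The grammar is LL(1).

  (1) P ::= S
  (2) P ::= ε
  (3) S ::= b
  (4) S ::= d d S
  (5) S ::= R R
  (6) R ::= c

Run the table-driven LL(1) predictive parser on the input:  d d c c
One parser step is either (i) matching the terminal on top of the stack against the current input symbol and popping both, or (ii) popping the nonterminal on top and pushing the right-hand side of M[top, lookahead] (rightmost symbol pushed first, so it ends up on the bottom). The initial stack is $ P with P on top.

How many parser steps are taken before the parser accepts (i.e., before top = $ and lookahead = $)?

9

     Stack    Input      Action
  1  $ P      d d c c $  expand P ::= S
  2  $ S      d d c c $  expand S ::= d d S
  3  $ S d d  d d c c $  match d
  4  $ S d    d c c $    match d
  5  $ S      c c $      expand S ::= R R
  6  $ R R    c c $      expand R ::= c
  7  $ R c    c c $      match c
  8  $ R      c $        expand R ::= c
  9  $ c      c $        match c
Accept reached after 9 steps.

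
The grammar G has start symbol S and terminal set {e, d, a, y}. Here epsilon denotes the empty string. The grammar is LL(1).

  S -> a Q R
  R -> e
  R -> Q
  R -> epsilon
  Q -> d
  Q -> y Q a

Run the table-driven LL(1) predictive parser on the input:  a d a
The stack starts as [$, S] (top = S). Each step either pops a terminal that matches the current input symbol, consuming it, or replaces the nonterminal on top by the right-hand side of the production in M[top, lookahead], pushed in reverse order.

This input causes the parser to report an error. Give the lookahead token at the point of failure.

a

step 1: stack=$ S  input=a d a $  — expand S -> a Q R
step 2: stack=$ R Q a  input=a d a $  — match a
step 3: stack=$ R Q  input=d a $  — expand Q -> d
step 4: stack=$ R d  input=d a $  — match d
step 5: stack=$ R  input=a $  — error: M[R, a] is empty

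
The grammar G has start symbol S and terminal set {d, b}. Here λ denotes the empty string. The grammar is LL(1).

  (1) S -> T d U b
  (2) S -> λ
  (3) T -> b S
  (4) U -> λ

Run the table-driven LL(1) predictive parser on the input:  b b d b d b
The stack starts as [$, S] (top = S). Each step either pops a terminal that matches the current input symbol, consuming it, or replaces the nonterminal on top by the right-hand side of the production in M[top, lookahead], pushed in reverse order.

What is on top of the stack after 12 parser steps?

b

      Stack              Input          Action
   1  $ S                b b d b d b $  expand S -> T d U b
   2  $ b U d T          b b d b d b $  expand T -> b S
   3  $ b U d S b        b b d b d b $  match b
   4  $ b U d S          b d b d b $    expand S -> T d U b
   5  $ b U d b U d T    b d b d b $    expand T -> b S
   6  $ b U d b U d S b  b d b d b $    match b
   7  $ b U d b U d S    d b d b $      expand S -> λ
   8  $ b U d b U d      d b d b $      match d
   9  $ b U d b U        b d b $        expand U -> λ
  10  $ b U d b          b d b $        match b
  11  $ b U d            d b $          match d
  12  $ b U              b $            expand U -> λ
Stack after step 12: $ b (top = b).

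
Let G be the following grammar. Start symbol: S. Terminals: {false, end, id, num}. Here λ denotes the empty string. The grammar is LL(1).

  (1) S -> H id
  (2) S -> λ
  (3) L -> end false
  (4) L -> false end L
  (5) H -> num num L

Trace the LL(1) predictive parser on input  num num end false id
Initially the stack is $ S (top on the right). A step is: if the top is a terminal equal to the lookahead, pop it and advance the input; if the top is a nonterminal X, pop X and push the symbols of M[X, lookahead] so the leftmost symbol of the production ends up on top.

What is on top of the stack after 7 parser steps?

id

step 1: stack=$ S  input=num num end false id $  — expand S -> H id
step 2: stack=$ id H  input=num num end false id $  — expand H -> num num L
step 3: stack=$ id L num num  input=num num end false id $  — match num
step 4: stack=$ id L num  input=num end false id $  — match num
step 5: stack=$ id L  input=end false id $  — expand L -> end false
step 6: stack=$ id false end  input=end false id $  — match end
step 7: stack=$ id false  input=false id $  — match false
Stack after step 7: $ id (top = id).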